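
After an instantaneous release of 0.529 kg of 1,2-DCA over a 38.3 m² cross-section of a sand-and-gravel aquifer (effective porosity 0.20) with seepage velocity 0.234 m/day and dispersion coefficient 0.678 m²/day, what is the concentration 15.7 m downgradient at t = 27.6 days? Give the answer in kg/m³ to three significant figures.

0.00144 kg/m³

For an instantaneous plane source, C(x,t) = M/(n_e·A·√(4πDt)) · exp(−(x−vt)²/(4Dt)), with n_e·A the pore (flow) area.
Plume center vt = 0.234 × 27.6 = 6.4584 m, so the well at 15.7 m is 9.2416 m downgradient of the peak.
√(4πDt) = 15.33 m, giving peak height M/(n_e·A·√(4πDt)) = 0.529/(0.20 × 38.3 × 15.33) = 0.004505 kg/m³.
(x−vt)²/(4Dt) = (9.2416)²/(4 × 0.678 × 27.6) = 1.141; exp(−1.141) = 0.3195.
C = 0.004505 × 0.3195 = 0.00144 kg/m³.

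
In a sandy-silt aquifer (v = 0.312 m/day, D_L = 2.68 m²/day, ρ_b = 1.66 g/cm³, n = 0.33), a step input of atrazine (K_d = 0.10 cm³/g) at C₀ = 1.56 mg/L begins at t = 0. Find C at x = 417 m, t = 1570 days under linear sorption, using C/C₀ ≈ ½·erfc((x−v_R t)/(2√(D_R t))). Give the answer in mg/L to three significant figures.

0.174 mg/L

Retardation factor R = 1 + ρ_b·K_d/n = 1 + 1.66 × 0.10/0.33 = 1.503.
Sorption retards both mechanisms: v_R = v/R = 0.2076 m/day, D_R = D/R = 1.783 m²/day.
v_R·t = 0.2076 × 1570 = 325.932 m; 2√(D_R t) = 105.8 m; argument = (417 − 325.932)/105.8 = 0.8608.
C = C₀ × ½·erfc(0.8608) = 1.56 × 0.1117 = 0.174 mg/L.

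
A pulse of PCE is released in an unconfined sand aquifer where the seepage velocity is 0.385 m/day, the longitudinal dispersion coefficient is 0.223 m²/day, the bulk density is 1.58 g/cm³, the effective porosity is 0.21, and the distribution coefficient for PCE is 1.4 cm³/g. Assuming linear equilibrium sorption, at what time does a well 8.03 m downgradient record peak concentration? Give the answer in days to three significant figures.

Retardation factor R = 1 + ρ_b·K_d/n = 1 + 1.58 × 1.4/0.21 = 11.53.
Sorption retards both mechanisms: v_R = v/R = 0.03339 m/day, D_R = D/R = 0.01934 m²/day.
Peak time from v_R²t² + 2D_R t − x² = 0: t = (√(D_R² + v_R²x²) − D_R)/v_R².
√(D_R² + v_R²x²) = √(0.01934² + 0.03339² × 8.03²) = 0.2688; v_R² = 0.001115.
t = (0.2688 − 0.01934)/0.001115 = 224 days.

224 days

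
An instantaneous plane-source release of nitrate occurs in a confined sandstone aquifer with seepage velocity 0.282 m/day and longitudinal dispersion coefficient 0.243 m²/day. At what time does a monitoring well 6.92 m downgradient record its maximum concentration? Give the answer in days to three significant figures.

21.7 days

For the 1D instantaneous-source solution, setting ∂C/∂t = 0 at fixed x gives v²t² + 2Dt − x² = 0, so t = (√(D² + v²x²) − D)/v².
√(D² + v²x²) = √(0.243² + 0.282² × 6.92²) = 1.967; v² = 0.079524.
t = (1.967 − 0.243)/0.079524 = 21.7 days (vs. the pure-advection estimate x/v = 24.5 d).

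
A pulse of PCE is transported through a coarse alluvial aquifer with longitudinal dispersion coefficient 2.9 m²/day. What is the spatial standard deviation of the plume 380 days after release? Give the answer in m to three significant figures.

46.9 m

Dispersive spreading gives a Gaussian with σ² = 2Dt; advection only shifts the center.
σ = √(2 × 2.9 × 380) = 46.9 m.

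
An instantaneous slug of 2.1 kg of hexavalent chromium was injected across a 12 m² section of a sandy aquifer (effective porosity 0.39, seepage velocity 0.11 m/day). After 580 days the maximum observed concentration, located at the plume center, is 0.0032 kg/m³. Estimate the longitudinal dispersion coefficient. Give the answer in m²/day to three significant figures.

2.70 m²/day

At the plume center C_max = M/(n_e·A·√(4πDt)), so D = M²/(4πt·(n_e·A·C_max)²).
n_e·A·C_max = 0.39 × 12 × 0.0032 = 0.01498 kg/m.
D = 2.1²/(4π × 580 × 0.01498²) = 2.70 m²/day.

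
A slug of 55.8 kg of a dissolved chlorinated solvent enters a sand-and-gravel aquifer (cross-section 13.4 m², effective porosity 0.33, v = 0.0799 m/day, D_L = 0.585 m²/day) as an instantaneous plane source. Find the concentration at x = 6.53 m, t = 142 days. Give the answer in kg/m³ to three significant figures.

0.364 kg/m³

For an instantaneous plane source, C(x,t) = M/(n_e·A·√(4πDt)) · exp(−(x−vt)²/(4Dt)), with n_e·A the pore (flow) area.
Plume center vt = 0.0799 × 142 = 11.3458 m, so the well at 6.53 m is 4.8158 m upgradient of the peak.
√(4πDt) = 32.31 m, giving peak height M/(n_e·A·√(4πDt)) = 55.8/(0.33 × 13.4 × 32.31) = 0.3906 kg/m³.
(x−vt)²/(4Dt) = (-4.8158)²/(4 × 0.585 × 142) = 0.06980; exp(−0.06980) = 0.9326.
C = 0.3906 × 0.9326 = 0.364 kg/m³.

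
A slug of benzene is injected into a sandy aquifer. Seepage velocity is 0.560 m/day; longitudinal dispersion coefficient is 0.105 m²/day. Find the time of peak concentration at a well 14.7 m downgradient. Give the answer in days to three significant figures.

For the 1D instantaneous-source solution, setting ∂C/∂t = 0 at fixed x gives v²t² + 2Dt − x² = 0, so t = (√(D² + v²x²) − D)/v².
√(D² + v²x²) = √(0.105² + 0.560² × 14.7²) = 8.233; v² = 0.3136.
t = (8.233 − 0.105)/0.3136 = 25.9 days (vs. the pure-advection estimate x/v = 26.2 d).

25.9 days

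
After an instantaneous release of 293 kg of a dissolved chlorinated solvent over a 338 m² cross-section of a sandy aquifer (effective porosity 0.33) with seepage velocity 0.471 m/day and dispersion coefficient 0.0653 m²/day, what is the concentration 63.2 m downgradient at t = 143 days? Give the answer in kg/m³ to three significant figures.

For an instantaneous plane source, C(x,t) = M/(n_e·A·√(4πDt)) · exp(−(x−vt)²/(4Dt)), with n_e·A the pore (flow) area.
Plume center vt = 0.471 × 143 = 67.353 m, so the well at 63.2 m is 4.153 m upgradient of the peak.
√(4πDt) = 10.83 m, giving peak height M/(n_e·A·√(4πDt)) = 293/(0.33 × 338 × 10.83) = 0.2426 kg/m³.
(x−vt)²/(4Dt) = (-4.153)²/(4 × 0.0653 × 143) = 0.4618; exp(−0.4618) = 0.6301.
C = 0.2426 × 0.6301 = 0.153 kg/m³.

0.153 kg/m³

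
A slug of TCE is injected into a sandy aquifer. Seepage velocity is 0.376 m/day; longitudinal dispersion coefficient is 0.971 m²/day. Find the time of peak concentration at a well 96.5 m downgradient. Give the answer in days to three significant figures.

For the 1D instantaneous-source solution, setting ∂C/∂t = 0 at fixed x gives v²t² + 2Dt − x² = 0, so t = (√(D² + v²x²) − D)/v².
√(D² + v²x²) = √(0.971² + 0.376² × 96.5²) = 36.30; v² = 0.141376.
t = (36.30 − 0.971)/0.141376 = 250 days (vs. the pure-advection estimate x/v = 257 d).

250 days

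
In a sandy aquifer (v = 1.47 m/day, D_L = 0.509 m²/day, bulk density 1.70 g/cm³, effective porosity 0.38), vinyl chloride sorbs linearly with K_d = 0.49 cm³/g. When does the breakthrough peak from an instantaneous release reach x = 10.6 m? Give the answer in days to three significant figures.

Retardation factor R = 1 + ρ_b·K_d/n = 1 + 1.70 × 0.49/0.38 = 3.192.
Sorption retards both mechanisms: v_R = v/R = 0.4605 m/day, D_R = D/R = 0.1595 m²/day.
Peak time from v_R²t² + 2D_R t − x² = 0: t = (√(D_R² + v_R²x²) − D_R)/v_R².
√(D_R² + v_R²x²) = √(0.1595² + 0.4605² × 10.6²) = 4.884; v_R² = 0.2121.
t = (4.884 − 0.1595)/0.2121 = 22.3 days.

22.3 days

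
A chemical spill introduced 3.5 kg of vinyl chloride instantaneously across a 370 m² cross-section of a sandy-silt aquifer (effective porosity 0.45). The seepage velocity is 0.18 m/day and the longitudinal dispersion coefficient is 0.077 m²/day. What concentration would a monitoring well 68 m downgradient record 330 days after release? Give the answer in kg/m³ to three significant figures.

0.000568 kg/m³

For an instantaneous plane source, C(x,t) = M/(n_e·A·√(4πDt)) · exp(−(x−vt)²/(4Dt)), with n_e·A the pore (flow) area.
Plume center vt = 0.18 × 330 = 59.4 m, so the well at 68 m is 8.6 m downgradient of the peak.
√(4πDt) = 17.87 m, giving peak height M/(n_e·A·√(4πDt)) = 3.5/(0.45 × 370 × 17.87) = 0.001176 kg/m³.
(x−vt)²/(4Dt) = (8.6)²/(4 × 0.077 × 330) = 0.7277; exp(−0.7277) = 0.4830.
C = 0.001176 × 0.4830 = 0.000568 kg/m³.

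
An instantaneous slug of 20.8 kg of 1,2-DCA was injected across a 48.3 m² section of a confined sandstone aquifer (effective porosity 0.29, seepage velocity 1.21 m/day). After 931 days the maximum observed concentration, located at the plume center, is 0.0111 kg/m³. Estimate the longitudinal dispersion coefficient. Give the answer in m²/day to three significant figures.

At the plume center C_max = M/(n_e·A·√(4πDt)), so D = M²/(4πt·(n_e·A·C_max)²).
n_e·A·C_max = 0.29 × 48.3 × 0.0111 = 0.1555 kg/m.
D = 20.8²/(4π × 931 × 0.1555²) = 1.53 m²/day.

1.53 m²/day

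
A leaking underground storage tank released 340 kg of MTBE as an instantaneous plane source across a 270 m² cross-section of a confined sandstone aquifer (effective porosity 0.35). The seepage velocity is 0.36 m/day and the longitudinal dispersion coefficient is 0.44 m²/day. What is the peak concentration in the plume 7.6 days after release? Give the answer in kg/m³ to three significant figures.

0.555 kg/m³

The peak of an instantaneous 1D plume sits at x = vt; there the Gaussian factor is 1 and C_max = M/(n_e·A·√(4πDt)), where n_e·A is the pore area the mass is dissolved in.
√(4πDt) = √(4π × 0.44 × 7.6) = 6.482 m, so C_max = 340/(0.35 × 270 × 6.482) = 0.555 kg/m³.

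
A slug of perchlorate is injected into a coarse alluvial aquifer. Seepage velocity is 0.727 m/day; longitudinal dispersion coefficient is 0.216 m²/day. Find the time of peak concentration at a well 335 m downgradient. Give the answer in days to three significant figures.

460 days

For the 1D instantaneous-source solution, setting ∂C/∂t = 0 at fixed x gives v²t² + 2Dt − x² = 0, so t = (√(D² + v²x²) − D)/v².
√(D² + v²x²) = √(0.216² + 0.727² × 335²) = 243.5; v² = 0.528529.
t = (243.5 − 0.216)/0.528529 = 460 days (vs. the pure-advection estimate x/v = 461 d).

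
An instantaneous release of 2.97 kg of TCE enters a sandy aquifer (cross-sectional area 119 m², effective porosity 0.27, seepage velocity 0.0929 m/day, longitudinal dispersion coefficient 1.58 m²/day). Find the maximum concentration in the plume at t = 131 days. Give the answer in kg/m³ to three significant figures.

0.00181 kg/m³

The peak of an instantaneous 1D plume sits at x = vt; there the Gaussian factor is 1 and C_max = M/(n_e·A·√(4πDt)), where n_e·A is the pore area the mass is dissolved in.
√(4πDt) = √(4π × 1.58 × 131) = 51.00 m, so C_max = 2.97/(0.27 × 119 × 51.00) = 0.00181 kg/m³.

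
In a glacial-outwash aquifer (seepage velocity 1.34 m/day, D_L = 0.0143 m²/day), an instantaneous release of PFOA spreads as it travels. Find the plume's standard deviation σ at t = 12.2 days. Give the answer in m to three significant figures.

Dispersive spreading gives a Gaussian with σ² = 2Dt; advection only shifts the center.
σ = √(2 × 0.0143 × 12.2) = 0.591 m.

0.591 m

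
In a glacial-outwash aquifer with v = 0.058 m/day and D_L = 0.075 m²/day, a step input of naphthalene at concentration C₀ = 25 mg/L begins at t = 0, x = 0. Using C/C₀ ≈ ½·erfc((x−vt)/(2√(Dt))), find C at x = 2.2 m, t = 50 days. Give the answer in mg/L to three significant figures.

For a continuous step input, C/C₀ ≈ ½·erfc((x−vt)/(2√(Dt))).
vt = 0.058 × 50 = 2.9 m and 2√(Dt) = 2√(0.075 × 50) = 3.873 m.
Argument (x−vt)/(2√(Dt)) = (2.2 − 2.9)/3.873 = -0.1807; ½·erfc(-0.1807) = 0.6009.
C = 25 × 0.6009 = 15.0 mg/L.

15.0 mg/L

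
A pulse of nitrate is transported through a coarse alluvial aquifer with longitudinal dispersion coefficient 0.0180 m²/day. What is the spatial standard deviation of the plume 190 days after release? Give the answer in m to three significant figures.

Dispersive spreading gives a Gaussian with σ² = 2Dt; advection only shifts the center.
σ = √(2 × 0.0180 × 190) = 2.62 m.

2.62 m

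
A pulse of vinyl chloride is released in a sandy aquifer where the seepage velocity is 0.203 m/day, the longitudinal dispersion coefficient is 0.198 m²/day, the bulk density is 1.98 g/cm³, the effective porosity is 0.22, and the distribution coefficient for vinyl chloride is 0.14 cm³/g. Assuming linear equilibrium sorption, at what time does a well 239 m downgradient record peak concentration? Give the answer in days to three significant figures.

Retardation factor R = 1 + ρ_b·K_d/n = 1 + 1.98 × 0.14/0.22 = 2.260.
Sorption retards both mechanisms: v_R = v/R = 0.08982 m/day, D_R = D/R = 0.08761 m²/day.
Peak time from v_R²t² + 2D_R t − x² = 0: t = (√(D_R² + v_R²x²) − D_R)/v_R².
√(D_R² + v_R²x²) = √(0.08761² + 0.08982² × 239²) = 21.47; v_R² = 0.008068.
t = (21.47 − 0.08761)/0.008068 = 2650 days.

2650 days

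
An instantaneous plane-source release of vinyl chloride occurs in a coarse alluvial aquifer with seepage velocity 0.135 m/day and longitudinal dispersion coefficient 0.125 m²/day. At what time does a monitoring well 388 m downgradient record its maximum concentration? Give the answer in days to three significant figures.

2870 days

For the 1D instantaneous-source solution, setting ∂C/∂t = 0 at fixed x gives v²t² + 2Dt − x² = 0, so t = (√(D² + v²x²) − D)/v².
√(D² + v²x²) = √(0.125² + 0.135² × 388²) = 52.38; v² = 0.018225.
t = (52.38 − 0.125)/0.018225 = 2870 days (vs. the pure-advection estimate x/v = 2870 d).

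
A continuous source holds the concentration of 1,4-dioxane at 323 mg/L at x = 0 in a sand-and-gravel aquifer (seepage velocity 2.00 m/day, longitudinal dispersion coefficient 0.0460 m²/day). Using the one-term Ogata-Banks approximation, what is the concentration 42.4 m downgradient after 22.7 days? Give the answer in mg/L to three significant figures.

317 mg/L

For a continuous step input, C/C₀ ≈ ½·erfc((x−vt)/(2√(Dt))).
vt = 2.00 × 22.7 = 45.4 m and 2√(Dt) = 2√(0.0460 × 22.7) = 2.044 m.
Argument (x−vt)/(2√(Dt)) = (42.4 − 45.4)/2.044 = -1.468; ½·erfc(-1.468) = 0.9811.
C = 323 × 0.9811 = 317 mg/L.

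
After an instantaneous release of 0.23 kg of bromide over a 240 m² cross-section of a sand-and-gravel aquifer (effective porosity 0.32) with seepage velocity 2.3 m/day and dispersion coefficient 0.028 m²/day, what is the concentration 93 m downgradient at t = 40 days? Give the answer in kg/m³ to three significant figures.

0.000639 kg/m³

For an instantaneous plane source, C(x,t) = M/(n_e·A·√(4πDt)) · exp(−(x−vt)²/(4Dt)), with n_e·A the pore (flow) area.
Plume center vt = 2.3 × 40 = 92 m, so the well at 93 m is 1 m downgradient of the peak.
√(4πDt) = 3.752 m, giving peak height M/(n_e·A·√(4πDt)) = 0.23/(0.32 × 240 × 3.752) = 0.0007982 kg/m³.
(x−vt)²/(4Dt) = (1)²/(4 × 0.028 × 40) = 0.2232; exp(−0.2232) = 0.8000.
C = 0.0007982 × 0.8000 = 0.000639 kg/m³.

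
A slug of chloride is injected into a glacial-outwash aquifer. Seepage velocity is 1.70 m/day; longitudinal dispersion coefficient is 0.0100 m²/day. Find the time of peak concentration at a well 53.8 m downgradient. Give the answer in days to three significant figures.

31.6 days

For the 1D instantaneous-source solution, setting ∂C/∂t = 0 at fixed x gives v²t² + 2Dt − x² = 0, so t = (√(D² + v²x²) − D)/v².
√(D² + v²x²) = √(0.0100² + 1.70² × 53.8²) = 91.46; v² = 2.89.
t = (91.46 − 0.0100)/2.89 = 31.6 days (vs. the pure-advection estimate x/v = 31.6 d).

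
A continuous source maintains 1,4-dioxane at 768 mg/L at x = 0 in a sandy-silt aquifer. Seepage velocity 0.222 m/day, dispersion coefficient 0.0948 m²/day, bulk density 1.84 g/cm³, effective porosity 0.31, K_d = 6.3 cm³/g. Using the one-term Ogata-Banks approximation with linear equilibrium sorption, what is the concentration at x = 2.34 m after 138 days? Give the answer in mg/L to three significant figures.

Retardation factor R = 1 + ρ_b·K_d/n = 1 + 1.84 × 6.3/0.31 = 38.39.
Sorption retards both mechanisms: v_R = v/R = 0.005783 m/day, D_R = D/R = 0.002469 m²/day.
v_R·t = 0.005783 × 138 = 0.798054 m; 2√(D_R t) = 1.167 m; argument = (2.34 − 0.798054)/1.167 = 1.321.
C = C₀ × ½·erfc(1.321) = 768 × 0.03087 = 23.7 mg/L.

23.7 mg/L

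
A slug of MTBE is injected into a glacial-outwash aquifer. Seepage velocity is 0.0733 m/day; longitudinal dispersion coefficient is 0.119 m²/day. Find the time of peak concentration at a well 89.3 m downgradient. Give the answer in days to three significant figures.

1200 days

For the 1D instantaneous-source solution, setting ∂C/∂t = 0 at fixed x gives v²t² + 2Dt − x² = 0, so t = (√(D² + v²x²) − D)/v².
√(D² + v²x²) = √(0.119² + 0.0733² × 89.3²) = 6.547; v² = 0.00537289.
t = (6.547 − 0.119)/0.00537289 = 1200 days (vs. the pure-advection estimate x/v = 1220 d).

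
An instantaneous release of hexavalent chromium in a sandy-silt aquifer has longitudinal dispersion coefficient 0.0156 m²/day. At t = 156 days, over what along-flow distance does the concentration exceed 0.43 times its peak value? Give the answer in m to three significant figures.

5.73 m

The plume is Gaussian with σ = √(2Dt) = √(2 × 0.0156 × 156) = 2.206 m.
C/C_peak = exp(−Δx²/(2σ²)) = 0.43 ⇒ Δx = σ·√(−2 ln 0.43) = 2.206 × 1.299 = 2.866 m.
Width = 2Δx = 5.73 m.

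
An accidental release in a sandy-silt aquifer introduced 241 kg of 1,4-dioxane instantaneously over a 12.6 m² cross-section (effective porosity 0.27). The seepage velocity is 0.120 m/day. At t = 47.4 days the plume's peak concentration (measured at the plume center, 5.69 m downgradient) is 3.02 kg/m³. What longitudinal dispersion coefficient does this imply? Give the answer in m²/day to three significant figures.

At the plume center C_max = M/(n_e·A·√(4πDt)), so D = M²/(4πt·(n_e·A·C_max)²).
n_e·A·C_max = 0.27 × 12.6 × 3.02 = 10.27 kg/m.
D = 241²/(4π × 47.4 × 10.27²) = 0.924 m²/day.

0.924 m²/day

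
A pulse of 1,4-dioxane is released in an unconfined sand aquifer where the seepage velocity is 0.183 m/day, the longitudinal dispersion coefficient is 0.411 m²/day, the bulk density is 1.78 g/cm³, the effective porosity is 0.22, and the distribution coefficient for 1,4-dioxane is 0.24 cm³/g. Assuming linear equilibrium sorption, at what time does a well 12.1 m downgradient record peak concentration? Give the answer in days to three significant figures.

162 days

Retardation factor R = 1 + ρ_b·K_d/n = 1 + 1.78 × 0.24/0.22 = 2.942.
Sorption retards both mechanisms: v_R = v/R = 0.06220 m/day, D_R = D/R = 0.1397 m²/day.
Peak time from v_R²t² + 2D_R t − x² = 0: t = (√(D_R² + v_R²x²) − D_R)/v_R².
√(D_R² + v_R²x²) = √(0.1397² + 0.06220² × 12.1²) = 0.7655; v_R² = 0.003869.
t = (0.7655 − 0.1397)/0.003869 = 162 days.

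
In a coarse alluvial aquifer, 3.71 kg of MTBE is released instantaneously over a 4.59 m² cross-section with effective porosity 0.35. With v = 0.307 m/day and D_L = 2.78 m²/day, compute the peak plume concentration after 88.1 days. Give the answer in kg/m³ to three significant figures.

0.0416 kg/m³

The peak of an instantaneous 1D plume sits at x = vt; there the Gaussian factor is 1 and C_max = M/(n_e·A·√(4πDt)), where n_e·A is the pore area the mass is dissolved in.
√(4πDt) = √(4π × 2.78 × 88.1) = 55.48 m, so C_max = 3.71/(0.35 × 4.59 × 55.48) = 0.0416 kg/m³.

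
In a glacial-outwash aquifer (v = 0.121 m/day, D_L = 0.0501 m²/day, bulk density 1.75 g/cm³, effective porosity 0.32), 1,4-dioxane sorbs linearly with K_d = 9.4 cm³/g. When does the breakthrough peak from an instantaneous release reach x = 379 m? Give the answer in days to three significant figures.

164000 days

Retardation factor R = 1 + ρ_b·K_d/n = 1 + 1.75 × 9.4/0.32 = 52.41.
Sorption retards both mechanisms: v_R = v/R = 0.002309 m/day, D_R = D/R = 0.0009559 m²/day.
Peak time from v_R²t² + 2D_R t − x² = 0: t = (√(D_R² + v_R²x²) − D_R)/v_R².
√(D_R² + v_R²x²) = √(0.0009559² + 0.002309² × 379²) = 0.8751; v_R² = 5.331e-06.
t = (0.8751 − 0.0009559)/5.331e-06 = 164000 days.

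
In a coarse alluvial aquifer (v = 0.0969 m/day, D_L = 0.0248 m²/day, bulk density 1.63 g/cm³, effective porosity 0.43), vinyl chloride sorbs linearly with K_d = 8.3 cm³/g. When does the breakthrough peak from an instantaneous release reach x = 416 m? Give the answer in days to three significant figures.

Retardation factor R = 1 + ρ_b·K_d/n = 1 + 1.63 × 8.3/0.43 = 32.46.
Sorption retards both mechanisms: v_R = v/R = 0.002985 m/day, D_R = D/R = 0.0007640 m²/day.
Peak time from v_R²t² + 2D_R t − x² = 0: t = (√(D_R² + v_R²x²) − D_R)/v_R².
√(D_R² + v_R²x²) = √(0.0007640² + 0.002985² × 416²) = 1.242; v_R² = 8.910e-06.
t = (1.242 − 0.0007640)/8.910e-06 = 139000 days.

139000 days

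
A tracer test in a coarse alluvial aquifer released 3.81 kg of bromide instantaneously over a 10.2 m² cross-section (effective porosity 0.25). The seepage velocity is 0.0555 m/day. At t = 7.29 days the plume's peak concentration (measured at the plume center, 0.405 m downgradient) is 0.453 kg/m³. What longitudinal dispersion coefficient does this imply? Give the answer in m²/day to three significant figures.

0.119 m²/day

At the plume center C_max = M/(n_e·A·√(4πDt)), so D = M²/(4πt·(n_e·A·C_max)²).
n_e·A·C_max = 0.25 × 10.2 × 0.453 = 1.155 kg/m.
D = 3.81²/(4π × 7.29 × 1.155²) = 0.119 m²/day.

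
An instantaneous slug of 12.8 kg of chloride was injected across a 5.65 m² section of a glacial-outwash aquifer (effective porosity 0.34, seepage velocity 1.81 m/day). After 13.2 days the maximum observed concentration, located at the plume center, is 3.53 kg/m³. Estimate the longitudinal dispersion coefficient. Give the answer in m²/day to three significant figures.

0.0215 m²/day

At the plume center C_max = M/(n_e·A·√(4πDt)), so D = M²/(4πt·(n_e·A·C_max)²).
n_e·A·C_max = 0.34 × 5.65 × 3.53 = 6.781 kg/m.
D = 12.8²/(4π × 13.2 × 6.781²) = 0.0215 m²/day.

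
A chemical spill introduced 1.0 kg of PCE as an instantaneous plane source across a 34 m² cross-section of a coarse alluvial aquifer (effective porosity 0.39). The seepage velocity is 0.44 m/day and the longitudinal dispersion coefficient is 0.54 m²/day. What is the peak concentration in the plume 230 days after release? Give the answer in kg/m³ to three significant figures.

0.00191 kg/m³

The peak of an instantaneous 1D plume sits at x = vt; there the Gaussian factor is 1 and C_max = M/(n_e·A·√(4πDt)), where n_e·A is the pore area the mass is dissolved in.
√(4πDt) = √(4π × 0.54 × 230) = 39.51 m, so C_max = 1.0/(0.39 × 34 × 39.51) = 0.00191 kg/m³.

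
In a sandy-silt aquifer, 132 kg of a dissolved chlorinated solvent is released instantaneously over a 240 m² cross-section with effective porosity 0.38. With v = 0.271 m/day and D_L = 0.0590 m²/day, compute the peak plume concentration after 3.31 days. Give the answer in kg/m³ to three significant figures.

0.924 kg/m³

The peak of an instantaneous 1D plume sits at x = vt; there the Gaussian factor is 1 and C_max = M/(n_e·A·√(4πDt)), where n_e·A is the pore area the mass is dissolved in.
√(4πDt) = √(4π × 0.0590 × 3.31) = 1.567 m, so C_max = 132/(0.38 × 240 × 1.567) = 0.924 kg/m³.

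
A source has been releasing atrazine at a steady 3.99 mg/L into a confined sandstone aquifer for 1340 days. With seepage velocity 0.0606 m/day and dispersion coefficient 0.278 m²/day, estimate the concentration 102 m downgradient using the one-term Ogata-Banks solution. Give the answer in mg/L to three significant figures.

0.890 mg/L

For a continuous step input, C/C₀ ≈ ½·erfc((x−vt)/(2√(Dt))).
vt = 0.0606 × 1340 = 81.204 m and 2√(Dt) = 2√(0.278 × 1340) = 38.60 m.
Argument (x−vt)/(2√(Dt)) = (102 − 81.204)/38.60 = 0.5388; ½·erfc(0.5388) = 0.2230.
C = 3.99 × 0.2230 = 0.890 mg/L.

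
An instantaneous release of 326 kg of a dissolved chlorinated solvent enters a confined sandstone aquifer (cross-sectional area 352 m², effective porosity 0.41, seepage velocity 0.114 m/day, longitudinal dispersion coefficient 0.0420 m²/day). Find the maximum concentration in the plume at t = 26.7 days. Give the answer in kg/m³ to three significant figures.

0.602 kg/m³

The peak of an instantaneous 1D plume sits at x = vt; there the Gaussian factor is 1 and C_max = M/(n_e·A·√(4πDt)), where n_e·A is the pore area the mass is dissolved in.
√(4πDt) = √(4π × 0.0420 × 26.7) = 3.754 m, so C_max = 326/(0.41 × 352 × 3.754) = 0.602 kg/m³.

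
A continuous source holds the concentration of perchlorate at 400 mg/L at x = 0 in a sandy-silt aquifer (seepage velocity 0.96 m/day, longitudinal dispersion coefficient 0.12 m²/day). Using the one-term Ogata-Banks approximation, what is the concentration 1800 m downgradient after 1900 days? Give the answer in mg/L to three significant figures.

For a continuous step input, C/C₀ ≈ ½·erfc((x−vt)/(2√(Dt))).
vt = 0.96 × 1900 = 1824 m and 2√(Dt) = 2√(0.12 × 1900) = 30.20 m.
Argument (x−vt)/(2√(Dt)) = (1800 − 1824)/30.20 = -0.7947; ½·erfc(-0.7947) = 0.8695.
C = 400 × 0.8695 = 348 mg/L.

348 mg/L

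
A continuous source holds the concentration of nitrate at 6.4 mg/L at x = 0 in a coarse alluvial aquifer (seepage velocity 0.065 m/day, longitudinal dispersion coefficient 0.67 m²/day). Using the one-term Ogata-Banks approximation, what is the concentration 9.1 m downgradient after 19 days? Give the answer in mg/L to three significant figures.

0.381 mg/L

For a continuous step input, C/C₀ ≈ ½·erfc((x−vt)/(2√(Dt))).
vt = 0.065 × 19 = 1.235 m and 2√(Dt) = 2√(0.67 × 19) = 7.136 m.
Argument (x−vt)/(2√(Dt)) = (9.1 − 1.235)/7.136 = 1.102; ½·erfc(1.102) = 0.05956.
C = 6.4 × 0.05956 = 0.381 mg/L.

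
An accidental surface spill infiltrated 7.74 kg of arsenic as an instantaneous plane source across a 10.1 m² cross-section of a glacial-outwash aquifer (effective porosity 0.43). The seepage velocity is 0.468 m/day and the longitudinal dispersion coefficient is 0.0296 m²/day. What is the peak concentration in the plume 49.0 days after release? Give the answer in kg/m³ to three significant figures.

The peak of an instantaneous 1D plume sits at x = vt; there the Gaussian factor is 1 and C_max = M/(n_e·A·√(4πDt)), where n_e·A is the pore area the mass is dissolved in.
√(4πDt) = √(4π × 0.0296 × 49.0) = 4.269 m, so C_max = 7.74/(0.43 × 10.1 × 4.269) = 0.417 kg/m³.

0.417 kg/m³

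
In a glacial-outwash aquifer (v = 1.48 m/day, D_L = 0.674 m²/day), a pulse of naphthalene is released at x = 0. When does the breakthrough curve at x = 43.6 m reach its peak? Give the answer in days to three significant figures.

For the 1D instantaneous-source solution, setting ∂C/∂t = 0 at fixed x gives v²t² + 2Dt − x² = 0, so t = (√(D² + v²x²) − D)/v².
√(D² + v²x²) = √(0.674² + 1.48² × 43.6²) = 64.53; v² = 2.1904.
t = (64.53 − 0.674)/2.1904 = 29.2 days (vs. the pure-advection estimate x/v = 29.5 d).

29.2 days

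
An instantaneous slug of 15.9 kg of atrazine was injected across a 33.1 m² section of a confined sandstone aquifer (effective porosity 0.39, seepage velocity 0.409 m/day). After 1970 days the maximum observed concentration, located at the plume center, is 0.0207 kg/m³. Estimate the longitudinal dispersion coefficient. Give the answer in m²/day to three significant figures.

At the plume center C_max = M/(n_e·A·√(4πDt)), so D = M²/(4πt·(n_e·A·C_max)²).
n_e·A·C_max = 0.39 × 33.1 × 0.0207 = 0.2672 kg/m.
D = 15.9²/(4π × 1970 × 0.2672²) = 0.143 m²/day.

0.143 m²/day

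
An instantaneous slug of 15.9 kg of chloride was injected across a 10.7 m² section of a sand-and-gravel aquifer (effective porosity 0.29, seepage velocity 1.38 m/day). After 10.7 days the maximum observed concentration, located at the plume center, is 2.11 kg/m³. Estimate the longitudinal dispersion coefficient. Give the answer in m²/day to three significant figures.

At the plume center C_max = M/(n_e·A·√(4πDt)), so D = M²/(4πt·(n_e·A·C_max)²).
n_e·A·C_max = 0.29 × 10.7 × 2.11 = 6.547 kg/m.
D = 15.9²/(4π × 10.7 × 6.547²) = 0.0439 m²/day.

0.0439 m²/day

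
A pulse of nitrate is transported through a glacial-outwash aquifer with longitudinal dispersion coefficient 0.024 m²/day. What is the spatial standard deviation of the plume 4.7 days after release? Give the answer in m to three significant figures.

Dispersive spreading gives a Gaussian with σ² = 2Dt; advection only shifts the center.
σ = √(2 × 0.024 × 4.7) = 0.475 m.

0.475 m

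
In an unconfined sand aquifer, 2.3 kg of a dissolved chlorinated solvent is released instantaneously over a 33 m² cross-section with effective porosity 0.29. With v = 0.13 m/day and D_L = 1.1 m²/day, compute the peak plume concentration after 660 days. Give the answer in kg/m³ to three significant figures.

The peak of an instantaneous 1D plume sits at x = vt; there the Gaussian factor is 1 and C_max = M/(n_e·A·√(4πDt)), where n_e·A is the pore area the mass is dissolved in.
√(4πDt) = √(4π × 1.1 × 660) = 95.52 m, so C_max = 2.3/(0.29 × 33 × 95.52) = 0.00252 kg/m³.

0.00252 kg/m³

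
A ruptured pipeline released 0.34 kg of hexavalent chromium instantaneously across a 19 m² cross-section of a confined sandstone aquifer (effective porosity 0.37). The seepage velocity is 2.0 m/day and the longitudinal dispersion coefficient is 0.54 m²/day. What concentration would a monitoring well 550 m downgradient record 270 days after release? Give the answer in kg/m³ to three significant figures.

0.000952 kg/m³

For an instantaneous plane source, C(x,t) = M/(n_e·A·√(4πDt)) · exp(−(x−vt)²/(4Dt)), with n_e·A the pore (flow) area.
Plume center vt = 2.0 × 270 = 540 m, so the well at 550 m is 10 m downgradient of the peak.
√(4πDt) = 42.80 m, giving peak height M/(n_e·A·√(4πDt)) = 0.34/(0.37 × 19 × 42.80) = 0.001130 kg/m³.
(x−vt)²/(4Dt) = (10)²/(4 × 0.54 × 270) = 0.1715; exp(−0.1715) = 0.8424.
C = 0.001130 × 0.8424 = 0.000952 kg/m³.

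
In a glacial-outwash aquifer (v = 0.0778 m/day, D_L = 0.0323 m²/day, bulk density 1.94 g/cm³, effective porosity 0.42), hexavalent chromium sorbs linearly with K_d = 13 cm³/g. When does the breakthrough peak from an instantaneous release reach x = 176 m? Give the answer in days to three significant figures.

138000 days

Retardation factor R = 1 + ρ_b·K_d/n = 1 + 1.94 × 13/0.42 = 61.05.
Sorption retards both mechanisms: v_R = v/R = 0.001274 m/day, D_R = D/R = 0.0005291 m²/day.
Peak time from v_R²t² + 2D_R t − x² = 0: t = (√(D_R² + v_R²x²) − D_R)/v_R².
√(D_R² + v_R²x²) = √(0.0005291² + 0.001274² × 176²) = 0.2242; v_R² = 1.623e-06.
t = (0.2242 − 0.0005291)/1.623e-06 = 138000 days.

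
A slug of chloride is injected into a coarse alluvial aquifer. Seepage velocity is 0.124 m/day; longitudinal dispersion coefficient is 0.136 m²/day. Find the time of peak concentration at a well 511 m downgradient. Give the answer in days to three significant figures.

4110 days

For the 1D instantaneous-source solution, setting ∂C/∂t = 0 at fixed x gives v²t² + 2Dt − x² = 0, so t = (√(D² + v²x²) − D)/v².
√(D² + v²x²) = √(0.136² + 0.124² × 511²) = 63.36; v² = 0.015376.
t = (63.36 − 0.136)/0.015376 = 4110 days (vs. the pure-advection estimate x/v = 4120 d).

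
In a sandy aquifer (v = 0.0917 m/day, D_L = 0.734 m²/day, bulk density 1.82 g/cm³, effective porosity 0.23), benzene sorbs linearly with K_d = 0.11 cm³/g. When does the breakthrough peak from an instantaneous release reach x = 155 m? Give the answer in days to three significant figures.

3000 days

Retardation factor R = 1 + ρ_b·K_d/n = 1 + 1.82 × 0.11/0.23 = 1.870.
Sorption retards both mechanisms: v_R = v/R = 0.04904 m/day, D_R = D/R = 0.3925 m²/day.
Peak time from v_R²t² + 2D_R t − x² = 0: t = (√(D_R² + v_R²x²) − D_R)/v_R².
√(D_R² + v_R²x²) = √(0.3925² + 0.04904² × 155²) = 7.611; v_R² = 0.002405.
t = (7.611 − 0.3925)/0.002405 = 3000 days.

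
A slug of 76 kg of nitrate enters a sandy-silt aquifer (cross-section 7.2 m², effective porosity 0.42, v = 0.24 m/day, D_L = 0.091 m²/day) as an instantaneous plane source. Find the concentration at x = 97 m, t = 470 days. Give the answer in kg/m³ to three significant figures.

0.252 kg/m³

For an instantaneous plane source, C(x,t) = M/(n_e·A·√(4πDt)) · exp(−(x−vt)²/(4Dt)), with n_e·A the pore (flow) area.
Plume center vt = 0.24 × 470 = 112.8 m, so the well at 97 m is 15.8 m upgradient of the peak.
√(4πDt) = 23.18 m, giving peak height M/(n_e·A·√(4πDt)) = 76/(0.42 × 7.2 × 23.18) = 1.084 kg/m³.
(x−vt)²/(4Dt) = (-15.8)²/(4 × 0.091 × 470) = 1.459; exp(−1.459) = 0.2325.
C = 1.084 × 0.2325 = 0.252 kg/m³.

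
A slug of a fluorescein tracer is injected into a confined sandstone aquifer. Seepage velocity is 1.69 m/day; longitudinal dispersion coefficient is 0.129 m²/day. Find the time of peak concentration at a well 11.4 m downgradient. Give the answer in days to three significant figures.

6.70 days

For the 1D instantaneous-source solution, setting ∂C/∂t = 0 at fixed x gives v²t² + 2Dt − x² = 0, so t = (√(D² + v²x²) − D)/v².
√(D² + v²x²) = √(0.129² + 1.69² × 11.4²) = 19.27; v² = 2.8561.
t = (19.27 − 0.129)/2.8561 = 6.70 days (vs. the pure-advection estimate x/v = 6.75 d).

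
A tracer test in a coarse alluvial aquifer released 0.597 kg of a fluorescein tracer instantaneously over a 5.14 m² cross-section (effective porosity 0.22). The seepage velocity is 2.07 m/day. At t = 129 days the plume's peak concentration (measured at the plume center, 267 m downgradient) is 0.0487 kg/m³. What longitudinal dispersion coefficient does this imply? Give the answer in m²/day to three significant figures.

At the plume center C_max = M/(n_e·A·√(4πDt)), so D = M²/(4πt·(n_e·A·C_max)²).
n_e·A·C_max = 0.22 × 5.14 × 0.0487 = 0.05507 kg/m.
D = 0.597²/(4π × 129 × 0.05507²) = 0.0725 m²/day.

0.0725 m²/day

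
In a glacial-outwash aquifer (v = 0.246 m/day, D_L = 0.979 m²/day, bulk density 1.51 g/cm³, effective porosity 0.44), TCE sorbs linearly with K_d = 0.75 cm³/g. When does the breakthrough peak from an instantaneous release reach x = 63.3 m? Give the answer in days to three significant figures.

864 days

Retardation factor R = 1 + ρ_b·K_d/n = 1 + 1.51 × 0.75/0.44 = 3.574.
Sorption retards both mechanisms: v_R = v/R = 0.06883 m/day, D_R = D/R = 0.2739 m²/day.
Peak time from v_R²t² + 2D_R t − x² = 0: t = (√(D_R² + v_R²x²) − D_R)/v_R².
√(D_R² + v_R²x²) = √(0.2739² + 0.06883² × 63.3²) = 4.366; v_R² = 0.004738.
t = (4.366 − 0.2739)/0.004738 = 864 days.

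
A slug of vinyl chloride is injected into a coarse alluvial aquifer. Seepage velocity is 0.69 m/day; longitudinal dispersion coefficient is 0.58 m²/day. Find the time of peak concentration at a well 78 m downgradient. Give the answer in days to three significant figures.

For the 1D instantaneous-source solution, setting ∂C/∂t = 0 at fixed x gives v²t² + 2Dt − x² = 0, so t = (√(D² + v²x²) − D)/v².
√(D² + v²x²) = √(0.58² + 0.69² × 78²) = 53.82; v² = 0.4761.
t = (53.82 − 0.58)/0.4761 = 112 days (vs. the pure-advection estimate x/v = 113 d).

112 days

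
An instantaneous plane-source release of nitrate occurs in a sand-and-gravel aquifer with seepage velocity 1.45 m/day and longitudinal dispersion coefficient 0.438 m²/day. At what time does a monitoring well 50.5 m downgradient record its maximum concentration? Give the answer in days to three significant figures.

34.6 days

For the 1D instantaneous-source solution, setting ∂C/∂t = 0 at fixed x gives v²t² + 2Dt − x² = 0, so t = (√(D² + v²x²) − D)/v².
√(D² + v²x²) = √(0.438² + 1.45² × 50.5²) = 73.23; v² = 2.1025.
t = (73.23 − 0.438)/2.1025 = 34.6 days (vs. the pure-advection estimate x/v = 34.8 d).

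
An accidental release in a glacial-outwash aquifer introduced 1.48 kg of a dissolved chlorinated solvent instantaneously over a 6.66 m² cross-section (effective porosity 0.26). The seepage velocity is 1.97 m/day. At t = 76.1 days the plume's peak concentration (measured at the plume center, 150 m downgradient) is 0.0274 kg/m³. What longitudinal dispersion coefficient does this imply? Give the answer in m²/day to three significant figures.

1.02 m²/day

At the plume center C_max = M/(n_e·A·√(4πDt)), so D = M²/(4πt·(n_e·A·C_max)²).
n_e·A·C_max = 0.26 × 6.66 × 0.0274 = 0.04745 kg/m.
D = 1.48²/(4π × 76.1 × 0.04745²) = 1.02 m²/day.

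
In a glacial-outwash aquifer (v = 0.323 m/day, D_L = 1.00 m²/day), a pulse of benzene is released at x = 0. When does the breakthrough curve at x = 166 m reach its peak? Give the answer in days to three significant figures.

For the 1D instantaneous-source solution, setting ∂C/∂t = 0 at fixed x gives v²t² + 2Dt − x² = 0, so t = (√(D² + v²x²) − D)/v².
√(D² + v²x²) = √(1.00² + 0.323² × 166²) = 53.63; v² = 0.104329.
t = (53.63 − 1.00)/0.104329 = 504 days (vs. the pure-advection estimate x/v = 514 d).

504 days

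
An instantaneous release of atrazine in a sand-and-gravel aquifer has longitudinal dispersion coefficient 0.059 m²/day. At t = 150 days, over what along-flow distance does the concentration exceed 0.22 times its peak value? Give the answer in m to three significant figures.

The plume is Gaussian with σ = √(2Dt) = √(2 × 0.059 × 150) = 4.207 m.
C/C_peak = exp(−Δx²/(2σ²)) = 0.22 ⇒ Δx = σ·√(−2 ln 0.22) = 4.207 × 1.740 = 7.320 m.
Width = 2Δx = 14.6 m.

14.6 m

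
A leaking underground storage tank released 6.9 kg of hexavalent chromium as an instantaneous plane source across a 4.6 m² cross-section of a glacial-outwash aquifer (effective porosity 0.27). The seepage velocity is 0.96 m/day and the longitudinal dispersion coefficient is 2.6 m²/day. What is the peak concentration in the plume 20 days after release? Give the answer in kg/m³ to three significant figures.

The peak of an instantaneous 1D plume sits at x = vt; there the Gaussian factor is 1 and C_max = M/(n_e·A·√(4πDt)), where n_e·A is the pore area the mass is dissolved in.
√(4πDt) = √(4π × 2.6 × 20) = 25.56 m, so C_max = 6.9/(0.27 × 4.6 × 25.56) = 0.217 kg/m³.

0.217 kg/m³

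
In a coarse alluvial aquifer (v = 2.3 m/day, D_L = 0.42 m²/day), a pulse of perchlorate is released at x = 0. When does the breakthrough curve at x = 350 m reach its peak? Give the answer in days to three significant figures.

For the 1D instantaneous-source solution, setting ∂C/∂t = 0 at fixed x gives v²t² + 2Dt − x² = 0, so t = (√(D² + v²x²) − D)/v².
√(D² + v²x²) = √(0.42² + 2.3² × 350²) = 805.0; v² = 5.29.
t = (805.0 − 0.42)/5.29 = 152 days (vs. the pure-advection estimate x/v = 152 d).

152 days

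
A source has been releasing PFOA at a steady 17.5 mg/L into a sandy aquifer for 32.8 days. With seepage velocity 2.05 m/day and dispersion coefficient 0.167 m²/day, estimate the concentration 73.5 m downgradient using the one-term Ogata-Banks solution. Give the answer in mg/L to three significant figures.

For a continuous step input, C/C₀ ≈ ½·erfc((x−vt)/(2√(Dt))).
vt = 2.05 × 32.8 = 67.24 m and 2√(Dt) = 2√(0.167 × 32.8) = 4.681 m.
Argument (x−vt)/(2√(Dt)) = (73.5 − 67.24)/4.681 = 1.337; ½·erfc(1.337) = 0.02933.
C = 17.5 × 0.02933 = 0.513 mg/L.

0.513 mg/L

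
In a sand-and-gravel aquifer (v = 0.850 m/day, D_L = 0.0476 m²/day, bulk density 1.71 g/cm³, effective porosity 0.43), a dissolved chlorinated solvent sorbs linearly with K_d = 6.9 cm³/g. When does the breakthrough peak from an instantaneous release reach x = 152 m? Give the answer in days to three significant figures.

5080 days

Retardation factor R = 1 + ρ_b·K_d/n = 1 + 1.71 × 6.9/0.43 = 28.44.
Sorption retards both mechanisms: v_R = v/R = 0.02989 m/day, D_R = D/R = 0.001674 m²/day.
Peak time from v_R²t² + 2D_R t − x² = 0: t = (√(D_R² + v_R²x²) − D_R)/v_R².
√(D_R² + v_R²x²) = √(0.001674² + 0.02989² × 152²) = 4.543; v_R² = 0.0008934.
t = (4.543 − 0.001674)/0.0008934 = 5080 days.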